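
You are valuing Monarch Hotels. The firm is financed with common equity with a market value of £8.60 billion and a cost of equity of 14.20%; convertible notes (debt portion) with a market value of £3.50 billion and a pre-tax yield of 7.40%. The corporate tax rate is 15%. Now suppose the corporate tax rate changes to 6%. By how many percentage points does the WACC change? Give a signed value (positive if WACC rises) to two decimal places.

Current WACC:
Total capital V = 8.6 + 3.5 = 12.1.
Equity: weight = 8.6/12.1 = 0.7107; cost = 14.2%.
Convertible notes (debt portion): weight = 3.5/12.1 = 0.2893; after-tax cost = 7.4% × (1 − 15%) = 6.2900%.
WACC = 0.7107 × 14.2000% + 0.2893 × 6.2900% = 11.9120%.
After the change:
Total capital V = 8.6 + 3.5 = 12.1.
Equity: weight = 8.6/12.1 = 0.7107; cost = 14.2%.
Convertible notes (debt portion): weight = 3.5/12.1 = 0.2893; after-tax cost = 7.4% × (1 − 6%) = 6.9560%.
WACC = 0.7107 × 14.2000% + 0.2893 × 6.9560% = 12.1046%.
Change in WACC = 12.1046% − 11.9120% = 0.1926 pp.

+0.19 pp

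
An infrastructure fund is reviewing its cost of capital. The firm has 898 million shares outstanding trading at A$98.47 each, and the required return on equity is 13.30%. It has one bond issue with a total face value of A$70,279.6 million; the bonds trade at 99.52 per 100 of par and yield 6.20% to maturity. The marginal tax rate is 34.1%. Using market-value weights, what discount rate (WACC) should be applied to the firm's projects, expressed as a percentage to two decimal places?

Market value of equity E = 98.47 × 898m = 88426.06m. Market value of debt D = 70279.6m × 99.52/100 = 69942.25792m.
Total capital V = 88426.06 + 69942.25792 = 158368.31792.
Equity: weight = 88426.06/158368.31792 = 0.5584; cost = 13.3%.
Bonds outstanding: weight = 69942.25792/158368.31792 = 0.4416; after-tax cost = 6.2% × (1 − 34.1%) = 4.0858%.
WACC = 0.5584 × 13.3000% + 0.4416 × 4.0858% = 9.2306%.

9.23%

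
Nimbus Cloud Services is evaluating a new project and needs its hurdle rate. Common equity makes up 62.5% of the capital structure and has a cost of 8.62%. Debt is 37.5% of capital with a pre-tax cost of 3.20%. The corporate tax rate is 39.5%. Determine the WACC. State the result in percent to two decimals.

6.11%

After-tax cost of debt = 3.2% × (1 − 39.5%) = 1.9360%.
WACC = 0.625 × 8.6200% + 0.375 × 1.9360% = 6.1135%.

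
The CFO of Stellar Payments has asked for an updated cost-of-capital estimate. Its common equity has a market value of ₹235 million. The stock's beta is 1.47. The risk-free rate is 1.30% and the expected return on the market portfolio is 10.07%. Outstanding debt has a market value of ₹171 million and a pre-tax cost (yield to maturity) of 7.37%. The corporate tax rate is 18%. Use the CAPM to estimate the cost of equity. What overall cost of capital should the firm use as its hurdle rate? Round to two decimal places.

Market risk premium = 10.07% − 1.3% = 8.77%.
Cost of equity via CAPM: Re = 1.3% + 1.47 × 8.77% = 14.1919%.
Total capital V = 235 + 171 = 406.
Equity: weight = 235/406 = 0.5788; cost = 14.1919%.
Debt: weight = 171/406 = 0.4212; after-tax cost = 7.37% × (1 − 18%) = 6.0434%.
WACC = 0.5788 × 14.1919% + 0.4212 × 6.0434% = 10.7599%.

10.76%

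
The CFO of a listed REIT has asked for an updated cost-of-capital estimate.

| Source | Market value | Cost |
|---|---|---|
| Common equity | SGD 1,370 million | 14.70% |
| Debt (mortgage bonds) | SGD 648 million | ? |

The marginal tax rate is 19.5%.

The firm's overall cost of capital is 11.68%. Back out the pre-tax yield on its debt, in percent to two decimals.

6.58%

Total capital V = 1370 + 648 = 2018.
Equity weight = 1370/2018 = 0.6789.
Mortgage bonds weight = 648/2018 = 0.3211.
Equity contribution = 0.6789 × 14.7% = 9.9797%.
Remaining for debt = 11.68% − 9.9797% = 1.7003%.
Rd × (1 − 19.5%) × 0.3211 = 1.7003%  ⇒  Rd = 6.5778%.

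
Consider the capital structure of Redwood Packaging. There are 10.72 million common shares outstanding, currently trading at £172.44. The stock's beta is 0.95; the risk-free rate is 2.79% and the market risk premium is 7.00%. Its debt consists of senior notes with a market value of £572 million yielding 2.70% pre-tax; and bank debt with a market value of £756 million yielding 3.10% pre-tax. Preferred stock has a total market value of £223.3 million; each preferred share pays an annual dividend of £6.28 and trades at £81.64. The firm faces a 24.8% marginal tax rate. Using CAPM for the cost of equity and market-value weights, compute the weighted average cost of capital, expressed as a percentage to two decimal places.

6.50%

Cost of equity via CAPM: Re = 2.79% + 0.95 × 7.0% = 9.4400%.
Cost of preferred: Rp = 6.28 / 81.64 = 7.6923%.
Market value of equity E = 172.44 × 10.72m = 1848.5568m.
Total capital V = 1848.5568 + 223.3 + 572 + 756 = 3399.8568.
Equity: weight = 1848.5568/3399.8568 = 0.5437; cost = 9.44%.
Preferred: weight = 223.3/3399.8568 = 0.0657; cost = 7.6923%.
Senior notes: weight = 572/3399.8568 = 0.1682; after-tax cost = 2.7% × (1 − 24.8%) = 2.0304%.
Bank debt: weight = 756/3399.8568 = 0.2224; after-tax cost = 3.1% × (1 − 24.8%) = 2.3312%.
WACC = 0.5437 × 9.4400% + 0.0657 × 7.6923% + 0.1682 × 2.0304% + 0.2224 × 2.3312% = 6.4979%.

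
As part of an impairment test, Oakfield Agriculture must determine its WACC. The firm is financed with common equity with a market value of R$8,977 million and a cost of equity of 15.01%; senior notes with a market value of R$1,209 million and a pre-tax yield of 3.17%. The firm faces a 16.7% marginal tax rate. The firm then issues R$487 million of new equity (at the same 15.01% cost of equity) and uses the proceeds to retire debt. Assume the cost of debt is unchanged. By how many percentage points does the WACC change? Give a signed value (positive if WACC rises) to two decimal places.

+0.59 pp

Current WACC:
Total capital V = 8977 + 1209 = 10186.
Equity: weight = 8977/10186 = 0.8813; cost = 15.01%.
Senior notes: weight = 1209/10186 = 0.1187; after-tax cost = 3.17% × (1 − 16.7%) = 2.6406%.
WACC = 0.8813 × 15.0100% + 0.1187 × 2.6406% = 13.5418%.
After the change:
Total capital V = 9464 + 722 = 10186.
Equity: weight = 9464/10186 = 0.9291; cost = 15.01%.
Senior notes: weight = 722/10186 = 0.0709; after-tax cost = 3.17% × (1 − 16.7%) = 2.6406%.
WACC = 0.9291 × 15.0100% + 0.0709 × 2.6406% = 14.1332%.
Change in WACC = 14.1332% − 13.5418% = 0.5914 pp.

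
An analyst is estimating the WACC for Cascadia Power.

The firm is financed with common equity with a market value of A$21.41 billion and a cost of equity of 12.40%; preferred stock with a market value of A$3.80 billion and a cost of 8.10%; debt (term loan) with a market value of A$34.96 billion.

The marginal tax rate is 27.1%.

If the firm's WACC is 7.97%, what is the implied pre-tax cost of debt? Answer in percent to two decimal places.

7.19%

Total capital V = 21.41 + 3.8 + 34.96 = 60.17.
Equity weight = 21.41/60.17 = 0.3558.
Preferred weight = 3.8/60.17 = 0.0632.
Term loan weight = 34.96/60.17 = 0.5810.
Equity contribution = 0.3558 × 12.4% = 4.4122%.
Preferred contribution = 0.0632 × 8.1% = 0.5116%.
Remaining for debt = 7.97% − 4.9238% = 3.0462%.
Rd × (1 − 27.1%) × 0.5810 = 3.0462%  ⇒  Rd = 7.1919%.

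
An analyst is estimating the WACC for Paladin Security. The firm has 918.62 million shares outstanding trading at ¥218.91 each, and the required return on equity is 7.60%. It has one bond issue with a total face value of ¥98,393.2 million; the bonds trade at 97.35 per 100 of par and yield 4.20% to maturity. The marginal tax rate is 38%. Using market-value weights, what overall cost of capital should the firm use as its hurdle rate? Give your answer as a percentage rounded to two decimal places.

5.99%

Market value of equity E = 218.91 × 918.62m = 201095.1042m. Market value of debt D = 98393.2m × 97.35/100 = 95785.7802m.
Total capital V = 201095.1042 + 95785.7802 = 296880.8844.
Equity: weight = 201095.1042/296880.8844 = 0.6774; cost = 7.6%.
Bonds outstanding: weight = 95785.7802/296880.8844 = 0.3226; after-tax cost = 4.2% × (1 − 38%) = 2.6040%.
WACC = 0.6774 × 7.6000% + 0.3226 × 2.6040% = 5.9881%.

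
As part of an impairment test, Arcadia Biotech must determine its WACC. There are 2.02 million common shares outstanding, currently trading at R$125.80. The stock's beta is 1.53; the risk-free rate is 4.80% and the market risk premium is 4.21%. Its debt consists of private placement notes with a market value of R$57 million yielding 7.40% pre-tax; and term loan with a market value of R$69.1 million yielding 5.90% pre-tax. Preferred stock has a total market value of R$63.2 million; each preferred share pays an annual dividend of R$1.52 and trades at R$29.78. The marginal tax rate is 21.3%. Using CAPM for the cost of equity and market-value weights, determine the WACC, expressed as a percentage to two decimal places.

8.64%

Cost of equity via CAPM: Re = 4.8% + 1.53 × 4.21% = 11.2413%.
Cost of preferred: Rp = 1.52 / 29.78 = 5.1041%.
Market value of equity E = 125.8 × 2.02m = 254.116m.
Total capital V = 254.116 + 63.2 + 57 + 69.1 = 443.416.
Equity: weight = 254.116/443.416 = 0.5731; cost = 11.2413%.
Preferred: weight = 63.2/443.416 = 0.1425; cost = 5.1041%.
Private placement notes: weight = 57/443.416 = 0.1285; after-tax cost = 7.4% × (1 − 21.3%) = 5.8238%.
Term loan: weight = 69.1/443.416 = 0.1558; after-tax cost = 5.9% × (1 − 21.3%) = 4.6433%.
WACC = 0.5731 × 11.2413% + 0.1425 × 5.1041% + 0.1285 × 5.8238% + 0.1558 × 4.6433% = 8.6420%.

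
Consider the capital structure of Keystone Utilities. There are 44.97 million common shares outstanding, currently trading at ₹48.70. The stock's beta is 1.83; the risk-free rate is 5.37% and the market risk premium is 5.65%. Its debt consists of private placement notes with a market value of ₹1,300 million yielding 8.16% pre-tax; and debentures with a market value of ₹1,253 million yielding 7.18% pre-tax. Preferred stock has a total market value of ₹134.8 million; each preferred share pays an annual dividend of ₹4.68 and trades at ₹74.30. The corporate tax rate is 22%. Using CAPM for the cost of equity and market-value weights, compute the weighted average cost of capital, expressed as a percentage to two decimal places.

10.36%

Cost of equity via CAPM: Re = 5.37% + 1.83 × 5.65% = 15.7095%.
Cost of preferred: Rp = 4.68 / 74.3 = 6.2988%.
Market value of equity E = 48.7 × 44.97m = 2190.039m.
Total capital V = 2190.039 + 134.8 + 1300 + 1253 = 4877.839.
Equity: weight = 2190.039/4877.839 = 0.4490; cost = 15.7095%.
Preferred: weight = 134.8/4877.839 = 0.0276; cost = 6.2988%.
Private placement notes: weight = 1300/4877.839 = 0.2665; after-tax cost = 8.16% × (1 − 22%) = 6.3648%.
Debentures: weight = 1253/4877.839 = 0.2569; after-tax cost = 7.18% × (1 − 22%) = 5.6004%.
WACC = 0.4490 × 15.7095% + 0.0276 × 6.2988% + 0.2665 × 6.3648% + 0.2569 × 5.6004% = 10.3622%.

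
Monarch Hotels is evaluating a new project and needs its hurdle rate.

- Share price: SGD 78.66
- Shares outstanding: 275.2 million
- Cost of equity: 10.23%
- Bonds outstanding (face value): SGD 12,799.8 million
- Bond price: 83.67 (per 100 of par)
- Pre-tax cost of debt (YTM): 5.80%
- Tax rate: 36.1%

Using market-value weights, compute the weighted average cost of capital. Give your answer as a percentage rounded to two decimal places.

8.07%

Market value of equity E = 78.66 × 275.2m = 21647.232m. Market value of debt D = 12799.8m × 83.67/100 = 10709.59266m.
Total capital V = 21647.232 + 10709.59266 = 32356.82466.
Equity: weight = 21647.232/32356.82466 = 0.6690; cost = 10.23%.
Bonds outstanding: weight = 10709.59266/32356.82466 = 0.3310; after-tax cost = 5.8% × (1 − 36.1%) = 3.7062%.
WACC = 0.6690 × 10.2300% + 0.3310 × 3.7062% = 8.0707%.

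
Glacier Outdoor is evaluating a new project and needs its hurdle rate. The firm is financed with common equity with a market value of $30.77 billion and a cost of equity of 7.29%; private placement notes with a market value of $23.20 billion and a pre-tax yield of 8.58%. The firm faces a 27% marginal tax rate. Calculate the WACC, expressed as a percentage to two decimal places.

Total capital V = 30.77 + 23.2 = 53.97.
Equity: weight = 30.77/53.97 = 0.5701; cost = 7.29%.
Private placement notes: weight = 23.2/53.97 = 0.4299; after-tax cost = 8.58% × (1 − 27%) = 6.2634%.
WACC = 0.5701 × 7.2900% + 0.4299 × 6.2634% = 6.8487%.

6.85%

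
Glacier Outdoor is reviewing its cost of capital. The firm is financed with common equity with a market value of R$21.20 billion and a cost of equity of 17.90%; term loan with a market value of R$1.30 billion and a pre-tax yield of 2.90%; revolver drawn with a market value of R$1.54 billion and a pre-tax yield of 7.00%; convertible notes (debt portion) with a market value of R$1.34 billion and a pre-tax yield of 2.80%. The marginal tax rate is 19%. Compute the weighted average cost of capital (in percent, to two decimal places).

Total capital V = 21.2 + 1.3 + 1.54 + 1.34 = 25.38.
Equity: weight = 21.2/25.38 = 0.8353; cost = 17.9%.
Term loan: weight = 1.3/25.38 = 0.0512; after-tax cost = 2.9% × (1 − 19%) = 2.3490%.
Revolver drawn: weight = 1.54/25.38 = 0.0607; after-tax cost = 7% × (1 − 19%) = 5.6700%.
Convertible notes (debt portion): weight = 1.34/25.38 = 0.0528; after-tax cost = 2.8% × (1 − 19%) = 2.2680%.
WACC = 0.8353 × 17.9000% + 0.0512 × 2.3490% + 0.0607 × 5.6700% + 0.0528 × 2.2680% = 15.5360%.

15.54%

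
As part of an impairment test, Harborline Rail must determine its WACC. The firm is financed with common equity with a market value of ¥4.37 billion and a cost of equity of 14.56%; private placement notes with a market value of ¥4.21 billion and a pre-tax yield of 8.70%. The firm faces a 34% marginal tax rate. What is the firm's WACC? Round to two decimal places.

10.23%

Total capital V = 4.37 + 4.21 = 8.58.
Equity: weight = 4.37/8.58 = 0.5093; cost = 14.56%.
Private placement notes: weight = 4.21/8.58 = 0.4907; after-tax cost = 8.7% × (1 − 34%) = 5.7420%.
WACC = 0.5093 × 14.5600% + 0.4907 × 5.7420% = 10.2332%.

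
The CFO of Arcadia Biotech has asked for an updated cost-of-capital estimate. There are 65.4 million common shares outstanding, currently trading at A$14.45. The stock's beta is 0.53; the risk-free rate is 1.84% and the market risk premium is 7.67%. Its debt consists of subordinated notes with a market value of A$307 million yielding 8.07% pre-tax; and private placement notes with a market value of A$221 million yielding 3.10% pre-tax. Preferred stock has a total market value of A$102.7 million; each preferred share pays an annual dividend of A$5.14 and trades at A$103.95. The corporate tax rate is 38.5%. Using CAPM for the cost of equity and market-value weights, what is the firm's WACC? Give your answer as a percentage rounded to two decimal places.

Cost of equity via CAPM: Re = 1.84% + 0.53 × 7.67% = 5.9051%.
Cost of preferred: Rp = 5.14 / 103.95 = 4.9447%.
Market value of equity E = 14.45 × 65.4m = 945.03m.
Total capital V = 945.03 + 102.7 + 307 + 221 = 1575.73.
Equity: weight = 945.03/1575.73 = 0.5997; cost = 5.9051%.
Preferred: weight = 102.7/1575.73 = 0.0652; cost = 4.9447%.
Subordinated notes: weight = 307/1575.73 = 0.1948; after-tax cost = 8.07% × (1 − 38.5%) = 4.9630%.
Private placement notes: weight = 221/1575.73 = 0.1403; after-tax cost = 3.1% × (1 − 38.5%) = 1.9065%.
WACC = 0.5997 × 5.9051% + 0.0652 × 4.9447% + 0.1948 × 4.9630% + 0.1403 × 1.9065% = 5.0982%.

5.10%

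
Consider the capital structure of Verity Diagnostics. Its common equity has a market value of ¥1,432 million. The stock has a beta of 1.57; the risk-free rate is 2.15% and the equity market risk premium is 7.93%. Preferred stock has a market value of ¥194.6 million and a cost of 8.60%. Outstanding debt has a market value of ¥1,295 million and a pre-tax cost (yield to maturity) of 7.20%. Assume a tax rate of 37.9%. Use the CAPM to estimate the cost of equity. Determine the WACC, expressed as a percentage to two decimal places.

Cost of equity via CAPM: Re = 2.15% + 1.57 × 7.93% = 14.6001%.
Total capital V = 1432 + 194.6 + 1295 = 2921.6.
Equity: weight = 1432/2921.6 = 0.4901; cost = 14.6001%.
Preferred: weight = 194.6/2921.6 = 0.0666; cost = 8.6%.
Debt: weight = 1295/2921.6 = 0.4433; after-tax cost = 7.2% × (1 − 37.9%) = 4.4712%.
WACC = 0.4901 × 14.6001% + 0.0666 × 8.6000% + 0.4433 × 4.4712% = 9.7108%.

9.71%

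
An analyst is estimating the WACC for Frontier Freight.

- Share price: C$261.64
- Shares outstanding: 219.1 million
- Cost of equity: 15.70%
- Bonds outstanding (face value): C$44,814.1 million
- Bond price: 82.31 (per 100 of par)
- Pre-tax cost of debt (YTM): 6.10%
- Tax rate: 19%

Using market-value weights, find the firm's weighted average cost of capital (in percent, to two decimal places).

11.49%

Market value of equity E = 261.64 × 219.1m = 57325.324m. Market value of debt D = 44814.1m × 82.31/100 = 36886.48571m.
Total capital V = 57325.324 + 36886.48571 = 94211.80971.
Equity: weight = 57325.324/94211.80971 = 0.6085; cost = 15.7%.
Bonds outstanding: weight = 36886.48571/94211.80971 = 0.3915; after-tax cost = 6.1% × (1 − 19%) = 4.9410%.
WACC = 0.6085 × 15.7000% + 0.3915 × 4.9410% = 11.4876%.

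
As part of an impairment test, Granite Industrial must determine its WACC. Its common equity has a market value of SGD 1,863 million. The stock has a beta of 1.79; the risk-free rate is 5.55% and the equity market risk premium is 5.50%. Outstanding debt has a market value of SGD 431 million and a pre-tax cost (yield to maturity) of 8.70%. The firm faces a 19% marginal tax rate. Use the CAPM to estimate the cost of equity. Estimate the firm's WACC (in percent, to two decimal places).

13.83%

Cost of equity via CAPM: Re = 5.55% + 1.79 × 5.5% = 15.3950%.
Total capital V = 1863 + 431 = 2294.
Equity: weight = 1863/2294 = 0.8121; cost = 15.395%.
Debt: weight = 431/2294 = 0.1879; after-tax cost = 8.7% × (1 − 19%) = 7.0470%.
WACC = 0.8121 × 15.3950% + 0.1879 × 7.0470% = 13.8266%.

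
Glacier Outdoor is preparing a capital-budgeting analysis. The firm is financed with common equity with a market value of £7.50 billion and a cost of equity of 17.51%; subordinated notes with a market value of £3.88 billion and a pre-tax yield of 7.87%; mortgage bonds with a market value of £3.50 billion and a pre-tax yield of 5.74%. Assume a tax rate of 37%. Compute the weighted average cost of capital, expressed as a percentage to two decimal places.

10.97%

Total capital V = 7.5 + 3.88 + 3.5 = 14.88.
Equity: weight = 7.5/14.88 = 0.5040; cost = 17.51%.
Subordinated notes: weight = 3.88/14.88 = 0.2608; after-tax cost = 7.87% × (1 − 37%) = 4.9581%.
Mortgage bonds: weight = 3.5/14.88 = 0.2352; after-tax cost = 5.74% × (1 − 37%) = 3.6162%.
WACC = 0.5040 × 17.5100% + 0.2608 × 4.9581% + 0.2352 × 3.6162% = 10.9690%.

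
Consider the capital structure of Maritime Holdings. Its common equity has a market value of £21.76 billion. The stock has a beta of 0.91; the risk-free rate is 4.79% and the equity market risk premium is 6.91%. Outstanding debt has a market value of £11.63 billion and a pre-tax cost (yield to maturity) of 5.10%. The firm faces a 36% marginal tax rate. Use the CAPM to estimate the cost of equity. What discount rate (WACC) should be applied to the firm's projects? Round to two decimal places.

Cost of equity via CAPM: Re = 4.79% + 0.91 × 6.91% = 11.0781%.
Total capital V = 21.76 + 11.63 = 33.39.
Equity: weight = 21.76/33.39 = 0.6517; cost = 11.0781%.
Debt: weight = 11.63/33.39 = 0.3483; after-tax cost = 5.1% × (1 − 36%) = 3.2640%.
WACC = 0.6517 × 11.0781% + 0.3483 × 3.2640% = 8.3564%.

8.36%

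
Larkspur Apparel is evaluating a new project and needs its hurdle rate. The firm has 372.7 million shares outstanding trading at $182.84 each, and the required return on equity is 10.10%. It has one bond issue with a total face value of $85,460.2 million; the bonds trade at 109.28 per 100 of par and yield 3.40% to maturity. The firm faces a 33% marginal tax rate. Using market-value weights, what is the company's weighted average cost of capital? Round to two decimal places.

5.58%

Market value of equity E = 182.84 × 372.7m = 68144.468m. Market value of debt D = 85460.2m × 109.28/100 = 93390.90656m.
Total capital V = 68144.468 + 93390.90656 = 161535.37456.
Equity: weight = 68144.468/161535.37456 = 0.4219; cost = 10.1%.
Bonds outstanding: weight = 93390.90656/161535.37456 = 0.5781; after-tax cost = 3.4% × (1 − 33%) = 2.2780%.
WACC = 0.4219 × 10.1000% + 0.5781 × 2.2780% = 5.5777%.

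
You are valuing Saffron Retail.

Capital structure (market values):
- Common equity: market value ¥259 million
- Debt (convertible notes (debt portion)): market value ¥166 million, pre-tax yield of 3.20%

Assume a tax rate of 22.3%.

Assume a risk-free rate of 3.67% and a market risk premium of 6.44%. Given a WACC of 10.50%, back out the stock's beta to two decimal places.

1.86

Total capital V = 259 + 166 = 425.
Equity weight = 259/425 = 0.6094.
Convertible notes (debt portion) weight = 166/425 = 0.3906.
Debt contribution = 0.3906 × 3.2% × (1 − 22.3%) = 0.9712%.
Required equity contribution = 10.5% − 0.9712% = 9.5288%  ⇒  Re = 15.6361%.
CAPM: 15.6361% = 3.67% + β × 6.44%  ⇒  β = 1.8581.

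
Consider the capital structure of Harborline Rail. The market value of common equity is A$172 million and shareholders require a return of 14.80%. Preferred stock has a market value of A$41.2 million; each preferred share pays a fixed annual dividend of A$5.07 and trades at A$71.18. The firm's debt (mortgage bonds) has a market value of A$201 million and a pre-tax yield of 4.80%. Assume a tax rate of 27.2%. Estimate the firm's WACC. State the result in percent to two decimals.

Cost of preferred: Rp = 5.07 / 71.18 = 7.1228%.
Total capital V = 172 + 41.2 + 201 = 414.2.
Equity: weight = 172/414.2 = 0.4153; cost = 14.8%.
Preferred: weight = 41.2/414.2 = 0.0995; cost = 7.1228%.
Mortgage bonds: weight = 201/414.2 = 0.4853; after-tax cost = 4.8% × (1 − 27.2%) = 3.4944%.
WACC = 0.4153 × 14.8000% + 0.0995 × 7.1228% + 0.4853 × 3.4944% = 8.5501%.

8.55%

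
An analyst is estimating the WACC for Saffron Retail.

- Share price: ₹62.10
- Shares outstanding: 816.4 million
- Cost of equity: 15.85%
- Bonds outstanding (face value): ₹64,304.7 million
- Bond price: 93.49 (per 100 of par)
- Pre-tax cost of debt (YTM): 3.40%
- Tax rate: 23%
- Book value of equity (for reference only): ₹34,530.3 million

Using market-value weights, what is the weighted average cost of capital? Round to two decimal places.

8.67%

Market value of equity E = 62.1 × 816.4m = 50698.44m. Market value of debt D = 64304.7m × 93.49/100 = 60118.46403m.
Total capital V = 50698.44 + 60118.46403 = 110816.90403.
Equity: weight = 50698.44/110816.90403 = 0.4575; cost = 15.85%.
Bonds outstanding: weight = 60118.46403/110816.90403 = 0.5425; after-tax cost = 3.4% × (1 − 23%) = 2.6180%.
WACC = 0.4575 × 15.8500% + 0.5425 × 2.6180% = 8.6716%.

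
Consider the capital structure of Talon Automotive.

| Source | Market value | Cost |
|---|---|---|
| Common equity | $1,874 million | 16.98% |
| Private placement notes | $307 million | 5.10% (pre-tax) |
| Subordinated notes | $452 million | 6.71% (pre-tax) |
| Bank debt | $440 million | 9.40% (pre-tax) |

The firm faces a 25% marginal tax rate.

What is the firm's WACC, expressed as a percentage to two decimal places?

Total capital V = 1874 + 307 + 452 + 440 = 3073.
Equity: weight = 1874/3073 = 0.6098; cost = 16.98%.
Private placement notes: weight = 307/3073 = 0.0999; after-tax cost = 5.1% × (1 − 25%) = 3.8250%.
Subordinated notes: weight = 452/3073 = 0.1471; after-tax cost = 6.71% × (1 − 25%) = 5.0325%.
Bank debt: weight = 440/3073 = 0.1432; after-tax cost = 9.4% × (1 − 25%) = 7.0500%.
WACC = 0.6098 × 16.9800% + 0.0999 × 3.8250% + 0.1471 × 5.0325% + 0.1432 × 7.0500% = 12.4867%.

12.49%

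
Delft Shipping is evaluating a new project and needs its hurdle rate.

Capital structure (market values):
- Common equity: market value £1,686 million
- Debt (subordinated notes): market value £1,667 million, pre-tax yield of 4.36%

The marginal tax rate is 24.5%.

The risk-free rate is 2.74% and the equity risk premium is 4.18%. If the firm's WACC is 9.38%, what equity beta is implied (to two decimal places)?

3.03

Total capital V = 1686 + 1667 = 3353.
Equity weight = 1686/3353 = 0.5028.
Subordinated notes weight = 1667/3353 = 0.4972.
Debt contribution = 0.4972 × 4.36% × (1 − 24.5%) = 1.6366%.
Required equity contribution = 9.38% − 1.6366% = 7.7434%  ⇒  Re = 15.3996%.
CAPM: 15.3996% = 2.74% + β × 4.18%  ⇒  β = 3.0286.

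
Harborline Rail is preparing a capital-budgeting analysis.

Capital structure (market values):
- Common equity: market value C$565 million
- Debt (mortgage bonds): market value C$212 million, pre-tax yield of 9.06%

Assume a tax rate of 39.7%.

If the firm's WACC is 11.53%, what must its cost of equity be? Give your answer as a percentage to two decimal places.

13.81%

Total capital V = 565 + 212 = 777.
Equity weight = 565/777 = 0.7272.
Mortgage bonds weight = 212/777 = 0.2728.
Debt contribution = 0.2728 × 9.06% × (1 − 39.7%) = 1.4906%.
Required equity contribution = 11.53% − 1.4906% = 10.0394%.
Re = 10.0394% / 0.7272 = 13.8064%.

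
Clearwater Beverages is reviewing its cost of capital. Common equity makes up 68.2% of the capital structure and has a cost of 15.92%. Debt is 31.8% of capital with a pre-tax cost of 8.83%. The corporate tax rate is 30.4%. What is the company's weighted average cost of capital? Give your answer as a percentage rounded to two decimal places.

12.81%

After-tax cost of debt = 8.83% × (1 − 30.4%) = 6.1457%.
WACC = 0.682 × 15.9200% + 0.318 × 6.1457% = 12.8118%.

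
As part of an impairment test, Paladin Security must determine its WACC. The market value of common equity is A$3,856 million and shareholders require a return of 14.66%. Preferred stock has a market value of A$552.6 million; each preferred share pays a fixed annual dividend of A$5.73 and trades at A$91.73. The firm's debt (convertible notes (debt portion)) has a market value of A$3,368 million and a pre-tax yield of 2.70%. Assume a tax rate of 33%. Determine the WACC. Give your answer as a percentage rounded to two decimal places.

Cost of preferred: Rp = 5.73 / 91.73 = 6.2466%.
Total capital V = 3856 + 552.6 + 3368 = 7776.6.
Equity: weight = 3856/7776.6 = 0.4958; cost = 14.66%.
Preferred: weight = 552.6/7776.6 = 0.0711; cost = 6.2466%.
Convertible notes (debt portion): weight = 3368/7776.6 = 0.4331; after-tax cost = 2.7% × (1 − 33%) = 1.8090%.
WACC = 0.4958 × 14.6600% + 0.0711 × 6.2466% + 0.4331 × 1.8090% = 8.4965%.

8.50%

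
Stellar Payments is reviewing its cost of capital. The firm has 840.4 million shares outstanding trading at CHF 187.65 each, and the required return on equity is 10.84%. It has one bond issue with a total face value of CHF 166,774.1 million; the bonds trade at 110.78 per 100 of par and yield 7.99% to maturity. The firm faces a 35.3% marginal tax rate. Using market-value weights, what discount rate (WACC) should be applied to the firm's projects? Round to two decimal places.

7.78%

Market value of equity E = 187.65 × 840.4m = 157701.06m. Market value of debt D = 166774.1m × 110.78/100 = 184752.34798m.
Total capital V = 157701.06 + 184752.34798 = 342453.40798.
Equity: weight = 157701.06/342453.40798 = 0.4605; cost = 10.84%.
Bonds outstanding: weight = 184752.34798/342453.40798 = 0.5395; after-tax cost = 7.99% × (1 − 35.3%) = 5.1695%.
WACC = 0.4605 × 10.8400% + 0.5395 × 5.1695% = 7.7808%.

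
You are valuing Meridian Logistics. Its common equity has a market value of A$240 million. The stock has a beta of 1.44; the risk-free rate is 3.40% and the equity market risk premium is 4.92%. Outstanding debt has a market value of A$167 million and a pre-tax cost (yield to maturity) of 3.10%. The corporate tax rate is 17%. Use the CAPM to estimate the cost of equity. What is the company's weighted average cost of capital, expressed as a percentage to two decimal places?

7.24%

Cost of equity via CAPM: Re = 3.4% + 1.44 × 4.92% = 10.4848%.
Total capital V = 240 + 167 = 407.
Equity: weight = 240/407 = 0.5897; cost = 10.4848%.
Debt: weight = 167/407 = 0.4103; after-tax cost = 3.1% × (1 − 17%) = 2.5730%.
WACC = 0.5897 × 10.4848% + 0.4103 × 2.5730% = 7.2384%.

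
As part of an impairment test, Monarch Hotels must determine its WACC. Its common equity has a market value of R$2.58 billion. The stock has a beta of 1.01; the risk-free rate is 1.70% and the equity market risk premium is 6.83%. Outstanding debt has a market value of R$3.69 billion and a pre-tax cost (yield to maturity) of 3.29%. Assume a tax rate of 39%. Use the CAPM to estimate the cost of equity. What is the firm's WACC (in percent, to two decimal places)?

Cost of equity via CAPM: Re = 1.7% + 1.01 × 6.83% = 8.5983%.
Total capital V = 2.58 + 3.69 = 6.27.
Equity: weight = 2.58/6.27 = 0.4115; cost = 8.5983%.
Debt: weight = 3.69/6.27 = 0.5885; after-tax cost = 3.29% × (1 − 39%) = 2.0069%.
WACC = 0.4115 × 8.5983% + 0.5885 × 2.0069% = 4.7192%.

4.72%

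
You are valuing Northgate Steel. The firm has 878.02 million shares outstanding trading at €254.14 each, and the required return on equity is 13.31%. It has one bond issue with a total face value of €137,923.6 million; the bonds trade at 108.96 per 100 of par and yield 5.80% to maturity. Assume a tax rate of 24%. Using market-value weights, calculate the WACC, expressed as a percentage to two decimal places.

Market value of equity E = 254.14 × 878.02m = 223140.0028m. Market value of debt D = 137923.6m × 108.96/100 = 150281.55456m.
Total capital V = 223140.0028 + 150281.55456 = 373421.55736.
Equity: weight = 223140.0028/373421.55736 = 0.5976; cost = 13.31%.
Bonds outstanding: weight = 150281.55456/373421.55736 = 0.4024; after-tax cost = 5.8% × (1 − 24%) = 4.4080%.
WACC = 0.5976 × 13.3100% + 0.4024 × 4.4080% = 9.7274%.

9.73%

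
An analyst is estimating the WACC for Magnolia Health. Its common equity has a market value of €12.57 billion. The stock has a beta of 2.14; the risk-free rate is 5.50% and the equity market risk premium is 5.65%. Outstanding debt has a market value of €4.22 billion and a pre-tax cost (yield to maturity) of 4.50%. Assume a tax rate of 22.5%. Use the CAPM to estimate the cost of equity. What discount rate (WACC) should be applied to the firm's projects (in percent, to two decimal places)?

14.05%

Cost of equity via CAPM: Re = 5.5% + 2.14 × 5.65% = 17.5910%.
Total capital V = 12.57 + 4.22 = 16.79.
Equity: weight = 12.57/16.79 = 0.7487; cost = 17.591%.
Debt: weight = 4.22/16.79 = 0.2513; after-tax cost = 4.5% × (1 − 22.5%) = 3.4875%.
WACC = 0.7487 × 17.5910% + 0.2513 × 3.4875% = 14.0462%.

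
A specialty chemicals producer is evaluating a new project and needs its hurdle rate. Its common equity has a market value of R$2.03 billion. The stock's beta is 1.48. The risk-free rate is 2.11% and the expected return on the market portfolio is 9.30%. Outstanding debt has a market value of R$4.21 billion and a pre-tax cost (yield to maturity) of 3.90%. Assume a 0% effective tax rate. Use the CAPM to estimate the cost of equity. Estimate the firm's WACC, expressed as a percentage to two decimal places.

Market risk premium = 9.3% − 2.11% = 7.19%.
Cost of equity via CAPM: Re = 2.11% + 1.48 × 7.19% = 12.7512%.
Total capital V = 2.03 + 4.21 = 6.24.
Equity: weight = 2.03/6.24 = 0.3253; cost = 12.7512%.
Debt: weight = 4.21/6.24 = 0.6747; after-tax cost = 3.9% × (1 − 0%) = 3.9000%.
WACC = 0.3253 × 12.7512% + 0.6747 × 3.9000% = 6.7795%.

6.78%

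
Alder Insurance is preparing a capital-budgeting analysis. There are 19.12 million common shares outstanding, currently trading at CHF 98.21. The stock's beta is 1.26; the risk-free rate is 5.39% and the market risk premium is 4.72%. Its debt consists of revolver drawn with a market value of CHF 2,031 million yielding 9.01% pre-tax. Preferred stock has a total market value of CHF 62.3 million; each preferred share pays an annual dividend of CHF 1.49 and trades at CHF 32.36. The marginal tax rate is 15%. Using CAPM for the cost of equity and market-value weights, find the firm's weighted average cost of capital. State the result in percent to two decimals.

9.35%

Cost of equity via CAPM: Re = 5.39% + 1.26 × 4.72% = 11.3372%.
Cost of preferred: Rp = 1.49 / 32.36 = 4.6044%.
Market value of equity E = 98.21 × 19.12m = 1877.7752m.
Total capital V = 1877.7752 + 62.3 + 2031 = 3971.0752.
Equity: weight = 1877.7752/3971.0752 = 0.4729; cost = 11.3372%.
Preferred: weight = 62.3/3971.0752 = 0.0157; cost = 4.6044%.
Revolver drawn: weight = 2031/3971.0752 = 0.5114; after-tax cost = 9.01% × (1 − 15%) = 7.6585%.
WACC = 0.4729 × 11.3372% + 0.0157 × 4.6044% + 0.5114 × 7.6585% = 9.3501%.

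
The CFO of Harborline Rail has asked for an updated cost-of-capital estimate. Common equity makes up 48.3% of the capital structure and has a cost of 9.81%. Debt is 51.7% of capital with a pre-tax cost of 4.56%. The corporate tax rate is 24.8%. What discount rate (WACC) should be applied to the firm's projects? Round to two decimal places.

6.51%

After-tax cost of debt = 4.56% × (1 − 24.8%) = 3.4291%.
WACC = 0.483 × 9.8100% + 0.517 × 3.4291% = 6.5111%.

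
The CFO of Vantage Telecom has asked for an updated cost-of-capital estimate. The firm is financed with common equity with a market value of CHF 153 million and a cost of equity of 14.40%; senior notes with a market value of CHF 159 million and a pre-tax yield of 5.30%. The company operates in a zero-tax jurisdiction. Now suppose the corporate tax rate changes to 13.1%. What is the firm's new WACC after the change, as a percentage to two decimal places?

After the change:
Total capital V = 153 + 159 = 312.
Equity: weight = 153/312 = 0.4904; cost = 14.4%.
Senior notes: weight = 159/312 = 0.5096; after-tax cost = 5.3% × (1 − 13.1%) = 4.6057%.
WACC = 0.4904 × 14.4000% + 0.5096 × 4.6057% = 9.4087%.

9.41%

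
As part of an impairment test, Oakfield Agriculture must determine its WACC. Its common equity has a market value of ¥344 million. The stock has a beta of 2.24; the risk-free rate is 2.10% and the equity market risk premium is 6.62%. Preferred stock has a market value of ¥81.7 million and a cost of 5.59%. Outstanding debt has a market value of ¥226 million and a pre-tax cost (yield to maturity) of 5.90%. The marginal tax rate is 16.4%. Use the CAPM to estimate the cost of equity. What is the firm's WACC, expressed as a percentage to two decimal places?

11.35%

Cost of equity via CAPM: Re = 2.1% + 2.24 × 6.62% = 16.9288%.
Total capital V = 344 + 81.7 + 226 = 651.7.
Equity: weight = 344/651.7 = 0.5279; cost = 16.9288%.
Preferred: weight = 81.7/651.7 = 0.1254; cost = 5.59%.
Debt: weight = 226/651.7 = 0.3468; after-tax cost = 5.9% × (1 − 16.4%) = 4.9324%.
WACC = 0.5279 × 16.9288% + 0.1254 × 5.5900% + 0.3468 × 4.9324% = 11.3471%.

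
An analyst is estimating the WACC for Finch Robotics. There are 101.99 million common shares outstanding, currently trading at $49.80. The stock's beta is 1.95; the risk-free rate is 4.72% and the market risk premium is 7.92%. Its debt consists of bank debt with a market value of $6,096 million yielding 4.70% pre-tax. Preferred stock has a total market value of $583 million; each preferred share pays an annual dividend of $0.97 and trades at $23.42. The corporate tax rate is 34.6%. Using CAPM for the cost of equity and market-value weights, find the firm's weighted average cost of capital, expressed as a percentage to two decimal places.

Cost of equity via CAPM: Re = 4.72% + 1.95 × 7.92% = 20.1640%.
Cost of preferred: Rp = 0.97 / 23.42 = 4.1418%.
Market value of equity E = 49.8 × 101.99m = 5079.102m.
Total capital V = 5079.102 + 583 + 6096 = 11758.102.
Equity: weight = 5079.102/11758.102 = 0.4320; cost = 20.164%.
Preferred: weight = 583/11758.102 = 0.0496; cost = 4.1418%.
Bank debt: weight = 6096/11758.102 = 0.5185; after-tax cost = 4.7% × (1 − 34.6%) = 3.0738%.
WACC = 0.4320 × 20.1640% + 0.0496 × 4.1418% + 0.5185 × 3.0738% = 10.5091%.

10.51%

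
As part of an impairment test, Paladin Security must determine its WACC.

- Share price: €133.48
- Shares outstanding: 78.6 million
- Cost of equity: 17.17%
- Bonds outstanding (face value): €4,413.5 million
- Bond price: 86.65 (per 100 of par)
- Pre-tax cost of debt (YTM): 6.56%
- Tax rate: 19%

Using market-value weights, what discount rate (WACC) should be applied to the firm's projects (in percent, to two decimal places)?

Market value of equity E = 133.48 × 78.6m = 10491.528m. Market value of debt D = 4413.5m × 86.65/100 = 3824.29775m.
Total capital V = 10491.528 + 3824.29775 = 14315.82575.
Equity: weight = 10491.528/14315.82575 = 0.7329; cost = 17.17%.
Bonds outstanding: weight = 3824.29775/14315.82575 = 0.2671; after-tax cost = 6.56% × (1 − 19%) = 5.3136%.
WACC = 0.7329 × 17.1700% + 0.2671 × 5.3136% = 14.0027%.

14.00%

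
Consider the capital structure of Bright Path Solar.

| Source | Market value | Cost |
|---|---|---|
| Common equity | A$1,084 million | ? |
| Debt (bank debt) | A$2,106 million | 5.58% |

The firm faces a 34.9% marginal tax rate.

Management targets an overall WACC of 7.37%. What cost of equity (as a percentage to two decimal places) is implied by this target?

14.63%

Total capital V = 1084 + 2106 = 3190.
Equity weight = 1084/3190 = 0.3398.
Bank debt weight = 2106/3190 = 0.6602.
Debt contribution = 0.6602 × 5.58% × (1 − 34.9%) = 2.3982%.
Required equity contribution = 7.37% − 2.3982% = 4.9718%.
Re = 4.9718% / 0.3398 = 14.6311%.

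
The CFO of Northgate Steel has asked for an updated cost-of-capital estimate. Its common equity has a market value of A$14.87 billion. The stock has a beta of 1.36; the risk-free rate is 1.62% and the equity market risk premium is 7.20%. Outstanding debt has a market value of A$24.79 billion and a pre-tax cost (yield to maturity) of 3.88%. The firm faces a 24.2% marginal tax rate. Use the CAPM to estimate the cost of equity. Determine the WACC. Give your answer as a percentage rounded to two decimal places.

6.12%

Cost of equity via CAPM: Re = 1.62% + 1.36 × 7.2% = 11.4120%.
Total capital V = 14.87 + 24.79 = 39.66.
Equity: weight = 14.87/39.66 = 0.3749; cost = 11.412%.
Debt: weight = 24.79/39.66 = 0.6251; after-tax cost = 3.88% × (1 − 24.2%) = 2.9410%.
WACC = 0.3749 × 11.4120% + 0.6251 × 2.9410% = 6.1171%.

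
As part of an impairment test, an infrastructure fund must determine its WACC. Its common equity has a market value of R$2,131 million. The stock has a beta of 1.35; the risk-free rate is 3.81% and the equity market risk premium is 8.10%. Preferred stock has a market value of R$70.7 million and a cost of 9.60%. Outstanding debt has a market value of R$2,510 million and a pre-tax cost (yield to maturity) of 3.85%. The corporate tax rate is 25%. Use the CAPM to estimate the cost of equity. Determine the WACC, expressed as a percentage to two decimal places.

8.35%

Cost of equity via CAPM: Re = 3.81% + 1.35 × 8.1% = 14.7450%.
Total capital V = 2131 + 70.7 + 2510 = 4711.7.
Equity: weight = 2131/4711.7 = 0.4523; cost = 14.745%.
Preferred: weight = 70.7/4711.7 = 0.0150; cost = 9.6%.
Debt: weight = 2510/4711.7 = 0.5327; after-tax cost = 3.85% × (1 − 25%) = 2.8875%.
WACC = 0.4523 × 14.7450% + 0.0150 × 9.6000% + 0.5327 × 2.8875% = 8.3511%.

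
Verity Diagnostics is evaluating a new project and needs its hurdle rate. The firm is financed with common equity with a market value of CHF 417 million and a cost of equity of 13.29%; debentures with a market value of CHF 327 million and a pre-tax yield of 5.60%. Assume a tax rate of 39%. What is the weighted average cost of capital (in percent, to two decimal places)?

8.95%

Total capital V = 417 + 327 = 744.
Equity: weight = 417/744 = 0.5605; cost = 13.29%.
Debentures: weight = 327/744 = 0.4395; after-tax cost = 5.6% × (1 − 39%) = 3.4160%.
WACC = 0.5605 × 13.2900% + 0.4395 × 3.4160% = 8.9502%.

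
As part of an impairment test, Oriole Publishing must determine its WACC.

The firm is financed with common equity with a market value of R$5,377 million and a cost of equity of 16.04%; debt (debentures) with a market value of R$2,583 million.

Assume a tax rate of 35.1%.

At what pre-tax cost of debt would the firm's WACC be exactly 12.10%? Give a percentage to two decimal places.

6.01%

Total capital V = 5377 + 2583 = 7960.
Equity weight = 5377/7960 = 0.6755.
Debentures weight = 2583/7960 = 0.3245.
Equity contribution = 0.6755 × 16.04% = 10.8351%.
Remaining for debt = 12.1% − 10.8351% = 1.2649%.
Rd × (1 − 35.1%) × 0.3245 = 1.2649%  ⇒  Rd = 6.0064%.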